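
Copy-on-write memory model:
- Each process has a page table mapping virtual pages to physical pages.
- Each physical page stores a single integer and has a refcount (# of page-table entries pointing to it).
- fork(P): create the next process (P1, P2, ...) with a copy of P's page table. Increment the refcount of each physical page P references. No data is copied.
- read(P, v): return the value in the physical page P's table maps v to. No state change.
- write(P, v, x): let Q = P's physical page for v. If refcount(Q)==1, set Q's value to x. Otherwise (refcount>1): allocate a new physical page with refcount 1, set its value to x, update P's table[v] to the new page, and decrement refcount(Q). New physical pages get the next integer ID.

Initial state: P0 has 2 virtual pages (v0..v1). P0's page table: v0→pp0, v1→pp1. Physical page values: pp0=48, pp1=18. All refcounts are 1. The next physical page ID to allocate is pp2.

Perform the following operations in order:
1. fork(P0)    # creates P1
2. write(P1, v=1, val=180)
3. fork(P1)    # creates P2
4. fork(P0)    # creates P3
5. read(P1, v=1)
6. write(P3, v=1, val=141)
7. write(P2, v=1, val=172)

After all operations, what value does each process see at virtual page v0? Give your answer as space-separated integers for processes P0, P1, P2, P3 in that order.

Op 1: fork(P0) -> P1. 2 ppages; refcounts: pp0:2 pp1:2
Op 2: write(P1, v1, 180). refcount(pp1)=2>1 -> COPY to pp2. 3 ppages; refcounts: pp0:2 pp1:1 pp2:1
Op 3: fork(P1) -> P2. 3 ppages; refcounts: pp0:3 pp1:1 pp2:2
Op 4: fork(P0) -> P3. 3 ppages; refcounts: pp0:4 pp1:2 pp2:2
Op 5: read(P1, v1) -> 180. No state change.
Op 6: write(P3, v1, 141). refcount(pp1)=2>1 -> COPY to pp3. 4 ppages; refcounts: pp0:4 pp1:1 pp2:2 pp3:1
Op 7: write(P2, v1, 172). refcount(pp2)=2>1 -> COPY to pp4. 5 ppages; refcounts: pp0:4 pp1:1 pp2:1 pp3:1 pp4:1
P0: v0 -> pp0 = 48
P1: v0 -> pp0 = 48
P2: v0 -> pp0 = 48
P3: v0 -> pp0 = 48

Answer: 48 48 48 48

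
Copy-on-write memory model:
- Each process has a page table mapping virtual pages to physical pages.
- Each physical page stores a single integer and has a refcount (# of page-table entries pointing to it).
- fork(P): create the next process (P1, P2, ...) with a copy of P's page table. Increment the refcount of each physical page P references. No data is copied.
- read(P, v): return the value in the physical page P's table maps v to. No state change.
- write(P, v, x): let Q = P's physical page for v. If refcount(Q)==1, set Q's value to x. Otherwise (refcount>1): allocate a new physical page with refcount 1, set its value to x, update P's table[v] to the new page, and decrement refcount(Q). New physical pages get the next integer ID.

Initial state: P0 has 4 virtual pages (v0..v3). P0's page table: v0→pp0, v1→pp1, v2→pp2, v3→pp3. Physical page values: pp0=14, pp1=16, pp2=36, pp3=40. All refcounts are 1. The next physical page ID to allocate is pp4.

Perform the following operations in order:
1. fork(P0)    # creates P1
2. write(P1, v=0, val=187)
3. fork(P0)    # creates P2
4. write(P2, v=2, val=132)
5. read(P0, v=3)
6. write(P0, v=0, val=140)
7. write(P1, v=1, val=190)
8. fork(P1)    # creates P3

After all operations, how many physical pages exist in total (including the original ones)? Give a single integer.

Op 1: fork(P0) -> P1. 4 ppages; refcounts: pp0:2 pp1:2 pp2:2 pp3:2
Op 2: write(P1, v0, 187). refcount(pp0)=2>1 -> COPY to pp4. 5 ppages; refcounts: pp0:1 pp1:2 pp2:2 pp3:2 pp4:1
Op 3: fork(P0) -> P2. 5 ppages; refcounts: pp0:2 pp1:3 pp2:3 pp3:3 pp4:1
Op 4: write(P2, v2, 132). refcount(pp2)=3>1 -> COPY to pp5. 6 ppages; refcounts: pp0:2 pp1:3 pp2:2 pp3:3 pp4:1 pp5:1
Op 5: read(P0, v3) -> 40. No state change.
Op 6: write(P0, v0, 140). refcount(pp0)=2>1 -> COPY to pp6. 7 ppages; refcounts: pp0:1 pp1:3 pp2:2 pp3:3 pp4:1 pp5:1 pp6:1
Op 7: write(P1, v1, 190). refcount(pp1)=3>1 -> COPY to pp7. 8 ppages; refcounts: pp0:1 pp1:2 pp2:2 pp3:3 pp4:1 pp5:1 pp6:1 pp7:1
Op 8: fork(P1) -> P3. 8 ppages; refcounts: pp0:1 pp1:2 pp2:3 pp3:4 pp4:2 pp5:1 pp6:1 pp7:2

Answer: 8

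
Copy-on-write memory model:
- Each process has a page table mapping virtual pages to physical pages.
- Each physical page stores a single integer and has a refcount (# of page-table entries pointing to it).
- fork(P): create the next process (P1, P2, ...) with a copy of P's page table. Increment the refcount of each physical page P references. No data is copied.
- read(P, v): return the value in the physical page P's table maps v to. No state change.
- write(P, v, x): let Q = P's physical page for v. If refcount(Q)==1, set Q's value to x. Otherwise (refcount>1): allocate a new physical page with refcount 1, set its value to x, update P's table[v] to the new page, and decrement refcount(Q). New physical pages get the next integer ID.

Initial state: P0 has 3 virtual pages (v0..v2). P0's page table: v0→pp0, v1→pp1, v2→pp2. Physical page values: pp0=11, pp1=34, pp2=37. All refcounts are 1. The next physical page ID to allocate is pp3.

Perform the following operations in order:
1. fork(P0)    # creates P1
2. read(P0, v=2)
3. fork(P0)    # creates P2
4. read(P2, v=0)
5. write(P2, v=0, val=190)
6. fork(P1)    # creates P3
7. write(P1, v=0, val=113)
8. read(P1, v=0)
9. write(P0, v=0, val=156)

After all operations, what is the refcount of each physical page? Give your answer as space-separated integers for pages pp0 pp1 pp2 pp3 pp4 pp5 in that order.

Op 1: fork(P0) -> P1. 3 ppages; refcounts: pp0:2 pp1:2 pp2:2
Op 2: read(P0, v2) -> 37. No state change.
Op 3: fork(P0) -> P2. 3 ppages; refcounts: pp0:3 pp1:3 pp2:3
Op 4: read(P2, v0) -> 11. No state change.
Op 5: write(P2, v0, 190). refcount(pp0)=3>1 -> COPY to pp3. 4 ppages; refcounts: pp0:2 pp1:3 pp2:3 pp3:1
Op 6: fork(P1) -> P3. 4 ppages; refcounts: pp0:3 pp1:4 pp2:4 pp3:1
Op 7: write(P1, v0, 113). refcount(pp0)=3>1 -> COPY to pp4. 5 ppages; refcounts: pp0:2 pp1:4 pp2:4 pp3:1 pp4:1
Op 8: read(P1, v0) -> 113. No state change.
Op 9: write(P0, v0, 156). refcount(pp0)=2>1 -> COPY to pp5. 6 ppages; refcounts: pp0:1 pp1:4 pp2:4 pp3:1 pp4:1 pp5:1

Answer: 1 4 4 1 1 1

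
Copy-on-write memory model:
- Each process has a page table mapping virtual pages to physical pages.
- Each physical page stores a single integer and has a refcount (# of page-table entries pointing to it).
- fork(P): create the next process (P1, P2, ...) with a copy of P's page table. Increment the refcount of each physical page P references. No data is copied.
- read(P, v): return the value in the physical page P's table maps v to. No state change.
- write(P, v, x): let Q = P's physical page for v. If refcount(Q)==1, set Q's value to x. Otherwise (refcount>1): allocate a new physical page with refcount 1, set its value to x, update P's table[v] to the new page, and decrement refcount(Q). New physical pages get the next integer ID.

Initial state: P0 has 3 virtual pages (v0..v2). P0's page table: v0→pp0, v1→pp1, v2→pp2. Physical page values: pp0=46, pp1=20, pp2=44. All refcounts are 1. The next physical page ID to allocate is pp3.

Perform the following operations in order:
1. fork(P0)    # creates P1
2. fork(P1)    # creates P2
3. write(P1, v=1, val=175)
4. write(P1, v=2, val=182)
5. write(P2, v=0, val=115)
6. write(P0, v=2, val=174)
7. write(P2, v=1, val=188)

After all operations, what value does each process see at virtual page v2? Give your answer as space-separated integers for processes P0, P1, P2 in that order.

Answer: 174 182 44

Derivation:
Op 1: fork(P0) -> P1. 3 ppages; refcounts: pp0:2 pp1:2 pp2:2
Op 2: fork(P1) -> P2. 3 ppages; refcounts: pp0:3 pp1:3 pp2:3
Op 3: write(P1, v1, 175). refcount(pp1)=3>1 -> COPY to pp3. 4 ppages; refcounts: pp0:3 pp1:2 pp2:3 pp3:1
Op 4: write(P1, v2, 182). refcount(pp2)=3>1 -> COPY to pp4. 5 ppages; refcounts: pp0:3 pp1:2 pp2:2 pp3:1 pp4:1
Op 5: write(P2, v0, 115). refcount(pp0)=3>1 -> COPY to pp5. 6 ppages; refcounts: pp0:2 pp1:2 pp2:2 pp3:1 pp4:1 pp5:1
Op 6: write(P0, v2, 174). refcount(pp2)=2>1 -> COPY to pp6. 7 ppages; refcounts: pp0:2 pp1:2 pp2:1 pp3:1 pp4:1 pp5:1 pp6:1
Op 7: write(P2, v1, 188). refcount(pp1)=2>1 -> COPY to pp7. 8 ppages; refcounts: pp0:2 pp1:1 pp2:1 pp3:1 pp4:1 pp5:1 pp6:1 pp7:1
P0: v2 -> pp6 = 174
P1: v2 -> pp4 = 182
P2: v2 -> pp2 = 44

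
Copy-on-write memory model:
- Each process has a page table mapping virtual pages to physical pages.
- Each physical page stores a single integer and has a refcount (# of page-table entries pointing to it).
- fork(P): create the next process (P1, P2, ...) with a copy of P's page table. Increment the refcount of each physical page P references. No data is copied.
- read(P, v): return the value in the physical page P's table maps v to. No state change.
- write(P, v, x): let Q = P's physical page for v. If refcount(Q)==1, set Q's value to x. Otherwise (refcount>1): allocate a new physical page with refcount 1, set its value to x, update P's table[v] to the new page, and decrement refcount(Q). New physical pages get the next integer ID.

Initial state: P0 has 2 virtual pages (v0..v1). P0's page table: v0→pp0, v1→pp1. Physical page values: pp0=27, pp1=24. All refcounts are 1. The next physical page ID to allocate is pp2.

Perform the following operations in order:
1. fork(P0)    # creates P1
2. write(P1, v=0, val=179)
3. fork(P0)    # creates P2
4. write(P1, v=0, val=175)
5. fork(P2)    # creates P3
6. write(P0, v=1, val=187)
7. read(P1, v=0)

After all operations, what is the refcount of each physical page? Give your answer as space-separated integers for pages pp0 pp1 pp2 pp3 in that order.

Answer: 3 3 1 1

Derivation:
Op 1: fork(P0) -> P1. 2 ppages; refcounts: pp0:2 pp1:2
Op 2: write(P1, v0, 179). refcount(pp0)=2>1 -> COPY to pp2. 3 ppages; refcounts: pp0:1 pp1:2 pp2:1
Op 3: fork(P0) -> P2. 3 ppages; refcounts: pp0:2 pp1:3 pp2:1
Op 4: write(P1, v0, 175). refcount(pp2)=1 -> write in place. 3 ppages; refcounts: pp0:2 pp1:3 pp2:1
Op 5: fork(P2) -> P3. 3 ppages; refcounts: pp0:3 pp1:4 pp2:1
Op 6: write(P0, v1, 187). refcount(pp1)=4>1 -> COPY to pp3. 4 ppages; refcounts: pp0:3 pp1:3 pp2:1 pp3:1
Op 7: read(P1, v0) -> 175. No state change.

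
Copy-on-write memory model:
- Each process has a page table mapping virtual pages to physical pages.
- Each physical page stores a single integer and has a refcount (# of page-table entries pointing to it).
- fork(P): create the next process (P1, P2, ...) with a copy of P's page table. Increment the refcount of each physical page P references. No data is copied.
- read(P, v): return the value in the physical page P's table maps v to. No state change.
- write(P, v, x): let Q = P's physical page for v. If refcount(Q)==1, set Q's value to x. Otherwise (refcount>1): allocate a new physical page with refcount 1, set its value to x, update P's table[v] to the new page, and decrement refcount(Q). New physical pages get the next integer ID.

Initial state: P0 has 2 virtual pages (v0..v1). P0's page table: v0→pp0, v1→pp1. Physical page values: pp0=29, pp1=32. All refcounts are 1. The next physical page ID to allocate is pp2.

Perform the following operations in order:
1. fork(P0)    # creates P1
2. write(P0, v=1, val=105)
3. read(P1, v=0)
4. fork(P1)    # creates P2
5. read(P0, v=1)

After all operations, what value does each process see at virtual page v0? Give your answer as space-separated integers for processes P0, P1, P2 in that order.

Op 1: fork(P0) -> P1. 2 ppages; refcounts: pp0:2 pp1:2
Op 2: write(P0, v1, 105). refcount(pp1)=2>1 -> COPY to pp2. 3 ppages; refcounts: pp0:2 pp1:1 pp2:1
Op 3: read(P1, v0) -> 29. No state change.
Op 4: fork(P1) -> P2. 3 ppages; refcounts: pp0:3 pp1:2 pp2:1
Op 5: read(P0, v1) -> 105. No state change.
P0: v0 -> pp0 = 29
P1: v0 -> pp0 = 29
P2: v0 -> pp0 = 29

Answer: 29 29 29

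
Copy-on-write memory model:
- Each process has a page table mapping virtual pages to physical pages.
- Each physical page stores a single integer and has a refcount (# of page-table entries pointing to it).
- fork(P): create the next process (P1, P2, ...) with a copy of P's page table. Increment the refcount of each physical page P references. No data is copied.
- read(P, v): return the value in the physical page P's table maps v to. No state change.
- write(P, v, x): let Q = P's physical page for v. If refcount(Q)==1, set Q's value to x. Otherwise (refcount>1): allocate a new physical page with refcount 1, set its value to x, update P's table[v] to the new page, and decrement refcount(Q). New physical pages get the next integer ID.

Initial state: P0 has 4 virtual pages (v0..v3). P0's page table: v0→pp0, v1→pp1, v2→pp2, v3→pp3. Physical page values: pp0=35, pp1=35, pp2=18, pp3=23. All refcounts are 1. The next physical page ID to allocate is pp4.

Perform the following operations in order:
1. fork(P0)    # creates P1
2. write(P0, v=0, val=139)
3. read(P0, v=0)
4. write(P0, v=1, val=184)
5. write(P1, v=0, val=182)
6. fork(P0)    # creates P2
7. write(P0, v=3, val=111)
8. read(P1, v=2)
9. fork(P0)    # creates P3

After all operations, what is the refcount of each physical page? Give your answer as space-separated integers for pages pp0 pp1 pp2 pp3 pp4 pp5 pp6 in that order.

Answer: 1 1 4 2 3 3 2

Derivation:
Op 1: fork(P0) -> P1. 4 ppages; refcounts: pp0:2 pp1:2 pp2:2 pp3:2
Op 2: write(P0, v0, 139). refcount(pp0)=2>1 -> COPY to pp4. 5 ppages; refcounts: pp0:1 pp1:2 pp2:2 pp3:2 pp4:1
Op 3: read(P0, v0) -> 139. No state change.
Op 4: write(P0, v1, 184). refcount(pp1)=2>1 -> COPY to pp5. 6 ppages; refcounts: pp0:1 pp1:1 pp2:2 pp3:2 pp4:1 pp5:1
Op 5: write(P1, v0, 182). refcount(pp0)=1 -> write in place. 6 ppages; refcounts: pp0:1 pp1:1 pp2:2 pp3:2 pp4:1 pp5:1
Op 6: fork(P0) -> P2. 6 ppages; refcounts: pp0:1 pp1:1 pp2:3 pp3:3 pp4:2 pp5:2
Op 7: write(P0, v3, 111). refcount(pp3)=3>1 -> COPY to pp6. 7 ppages; refcounts: pp0:1 pp1:1 pp2:3 pp3:2 pp4:2 pp5:2 pp6:1
Op 8: read(P1, v2) -> 18. No state change.
Op 9: fork(P0) -> P3. 7 ppages; refcounts: pp0:1 pp1:1 pp2:4 pp3:2 pp4:3 pp5:3 pp6:2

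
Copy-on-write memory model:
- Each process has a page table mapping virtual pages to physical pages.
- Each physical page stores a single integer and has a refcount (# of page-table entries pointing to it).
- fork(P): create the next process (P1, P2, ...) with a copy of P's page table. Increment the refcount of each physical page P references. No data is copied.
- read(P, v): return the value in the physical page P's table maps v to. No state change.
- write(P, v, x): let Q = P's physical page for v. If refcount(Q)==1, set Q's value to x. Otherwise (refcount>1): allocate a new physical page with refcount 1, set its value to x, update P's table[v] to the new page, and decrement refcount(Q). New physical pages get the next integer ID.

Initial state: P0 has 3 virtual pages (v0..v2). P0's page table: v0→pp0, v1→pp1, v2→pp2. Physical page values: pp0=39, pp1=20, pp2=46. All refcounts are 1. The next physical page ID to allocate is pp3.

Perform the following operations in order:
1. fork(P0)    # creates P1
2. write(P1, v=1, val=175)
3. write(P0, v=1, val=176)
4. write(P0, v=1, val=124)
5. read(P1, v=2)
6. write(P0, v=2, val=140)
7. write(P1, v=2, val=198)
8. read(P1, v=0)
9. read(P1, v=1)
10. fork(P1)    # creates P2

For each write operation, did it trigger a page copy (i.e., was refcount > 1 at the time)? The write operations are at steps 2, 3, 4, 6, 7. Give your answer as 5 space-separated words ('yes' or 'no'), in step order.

Op 1: fork(P0) -> P1. 3 ppages; refcounts: pp0:2 pp1:2 pp2:2
Op 2: write(P1, v1, 175). refcount(pp1)=2>1 -> COPY to pp3. 4 ppages; refcounts: pp0:2 pp1:1 pp2:2 pp3:1
Op 3: write(P0, v1, 176). refcount(pp1)=1 -> write in place. 4 ppages; refcounts: pp0:2 pp1:1 pp2:2 pp3:1
Op 4: write(P0, v1, 124). refcount(pp1)=1 -> write in place. 4 ppages; refcounts: pp0:2 pp1:1 pp2:2 pp3:1
Op 5: read(P1, v2) -> 46. No state change.
Op 6: write(P0, v2, 140). refcount(pp2)=2>1 -> COPY to pp4. 5 ppages; refcounts: pp0:2 pp1:1 pp2:1 pp3:1 pp4:1
Op 7: write(P1, v2, 198). refcount(pp2)=1 -> write in place. 5 ppages; refcounts: pp0:2 pp1:1 pp2:1 pp3:1 pp4:1
Op 8: read(P1, v0) -> 39. No state change.
Op 9: read(P1, v1) -> 175. No state change.
Op 10: fork(P1) -> P2. 5 ppages; refcounts: pp0:3 pp1:1 pp2:2 pp3:2 pp4:1

yes no no yes no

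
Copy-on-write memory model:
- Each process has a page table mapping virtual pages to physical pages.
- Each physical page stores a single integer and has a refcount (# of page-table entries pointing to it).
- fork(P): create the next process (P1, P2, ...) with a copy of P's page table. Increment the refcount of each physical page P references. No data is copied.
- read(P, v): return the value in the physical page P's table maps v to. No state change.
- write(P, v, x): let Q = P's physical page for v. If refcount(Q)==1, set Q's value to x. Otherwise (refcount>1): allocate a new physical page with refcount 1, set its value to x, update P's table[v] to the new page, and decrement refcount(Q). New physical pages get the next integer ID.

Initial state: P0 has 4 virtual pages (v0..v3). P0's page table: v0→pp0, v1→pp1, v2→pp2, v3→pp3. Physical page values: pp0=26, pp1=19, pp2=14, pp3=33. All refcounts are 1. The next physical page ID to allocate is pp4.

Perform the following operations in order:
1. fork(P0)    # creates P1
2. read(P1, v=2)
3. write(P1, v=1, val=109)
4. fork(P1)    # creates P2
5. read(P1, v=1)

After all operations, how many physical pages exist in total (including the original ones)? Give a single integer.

Answer: 5

Derivation:
Op 1: fork(P0) -> P1. 4 ppages; refcounts: pp0:2 pp1:2 pp2:2 pp3:2
Op 2: read(P1, v2) -> 14. No state change.
Op 3: write(P1, v1, 109). refcount(pp1)=2>1 -> COPY to pp4. 5 ppages; refcounts: pp0:2 pp1:1 pp2:2 pp3:2 pp4:1
Op 4: fork(P1) -> P2. 5 ppages; refcounts: pp0:3 pp1:1 pp2:3 pp3:3 pp4:2
Op 5: read(P1, v1) -> 109. No state change.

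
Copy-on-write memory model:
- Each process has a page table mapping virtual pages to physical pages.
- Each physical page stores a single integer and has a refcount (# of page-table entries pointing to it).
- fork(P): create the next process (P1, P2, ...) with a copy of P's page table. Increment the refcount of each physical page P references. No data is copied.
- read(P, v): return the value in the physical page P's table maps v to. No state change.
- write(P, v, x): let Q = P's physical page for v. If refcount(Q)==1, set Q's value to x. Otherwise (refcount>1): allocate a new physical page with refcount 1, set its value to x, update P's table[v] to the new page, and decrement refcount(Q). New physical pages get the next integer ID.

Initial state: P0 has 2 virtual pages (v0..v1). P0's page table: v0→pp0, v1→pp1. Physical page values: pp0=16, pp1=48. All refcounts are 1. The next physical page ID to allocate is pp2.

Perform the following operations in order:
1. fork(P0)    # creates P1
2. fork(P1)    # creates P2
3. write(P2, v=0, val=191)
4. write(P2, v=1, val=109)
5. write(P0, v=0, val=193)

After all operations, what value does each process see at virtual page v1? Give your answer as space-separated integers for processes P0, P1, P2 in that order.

Answer: 48 48 109

Derivation:
Op 1: fork(P0) -> P1. 2 ppages; refcounts: pp0:2 pp1:2
Op 2: fork(P1) -> P2. 2 ppages; refcounts: pp0:3 pp1:3
Op 3: write(P2, v0, 191). refcount(pp0)=3>1 -> COPY to pp2. 3 ppages; refcounts: pp0:2 pp1:3 pp2:1
Op 4: write(P2, v1, 109). refcount(pp1)=3>1 -> COPY to pp3. 4 ppages; refcounts: pp0:2 pp1:2 pp2:1 pp3:1
Op 5: write(P0, v0, 193). refcount(pp0)=2>1 -> COPY to pp4. 5 ppages; refcounts: pp0:1 pp1:2 pp2:1 pp3:1 pp4:1
P0: v1 -> pp1 = 48
P1: v1 -> pp1 = 48
P2: v1 -> pp3 = 109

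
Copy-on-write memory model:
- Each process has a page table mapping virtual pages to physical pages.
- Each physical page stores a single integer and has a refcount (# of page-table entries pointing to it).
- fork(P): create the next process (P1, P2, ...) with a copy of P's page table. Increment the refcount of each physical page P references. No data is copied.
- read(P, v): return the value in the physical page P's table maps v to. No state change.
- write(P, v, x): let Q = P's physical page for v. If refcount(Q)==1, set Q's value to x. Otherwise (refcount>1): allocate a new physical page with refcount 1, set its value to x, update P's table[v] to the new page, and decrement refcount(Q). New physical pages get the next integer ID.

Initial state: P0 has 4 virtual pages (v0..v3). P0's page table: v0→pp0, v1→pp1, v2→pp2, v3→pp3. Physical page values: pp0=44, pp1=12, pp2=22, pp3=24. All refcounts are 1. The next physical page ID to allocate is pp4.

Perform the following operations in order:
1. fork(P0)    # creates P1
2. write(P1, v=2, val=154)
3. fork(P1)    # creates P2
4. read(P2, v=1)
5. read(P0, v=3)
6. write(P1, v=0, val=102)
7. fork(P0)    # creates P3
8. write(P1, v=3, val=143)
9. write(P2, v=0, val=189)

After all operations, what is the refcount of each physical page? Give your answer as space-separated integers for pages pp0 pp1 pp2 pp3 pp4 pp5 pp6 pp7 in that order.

Op 1: fork(P0) -> P1. 4 ppages; refcounts: pp0:2 pp1:2 pp2:2 pp3:2
Op 2: write(P1, v2, 154). refcount(pp2)=2>1 -> COPY to pp4. 5 ppages; refcounts: pp0:2 pp1:2 pp2:1 pp3:2 pp4:1
Op 3: fork(P1) -> P2. 5 ppages; refcounts: pp0:3 pp1:3 pp2:1 pp3:3 pp4:2
Op 4: read(P2, v1) -> 12. No state change.
Op 5: read(P0, v3) -> 24. No state change.
Op 6: write(P1, v0, 102). refcount(pp0)=3>1 -> COPY to pp5. 6 ppages; refcounts: pp0:2 pp1:3 pp2:1 pp3:3 pp4:2 pp5:1
Op 7: fork(P0) -> P3. 6 ppages; refcounts: pp0:3 pp1:4 pp2:2 pp3:4 pp4:2 pp5:1
Op 8: write(P1, v3, 143). refcount(pp3)=4>1 -> COPY to pp6. 7 ppages; refcounts: pp0:3 pp1:4 pp2:2 pp3:3 pp4:2 pp5:1 pp6:1
Op 9: write(P2, v0, 189). refcount(pp0)=3>1 -> COPY to pp7. 8 ppages; refcounts: pp0:2 pp1:4 pp2:2 pp3:3 pp4:2 pp5:1 pp6:1 pp7:1

Answer: 2 4 2 3 2 1 1 1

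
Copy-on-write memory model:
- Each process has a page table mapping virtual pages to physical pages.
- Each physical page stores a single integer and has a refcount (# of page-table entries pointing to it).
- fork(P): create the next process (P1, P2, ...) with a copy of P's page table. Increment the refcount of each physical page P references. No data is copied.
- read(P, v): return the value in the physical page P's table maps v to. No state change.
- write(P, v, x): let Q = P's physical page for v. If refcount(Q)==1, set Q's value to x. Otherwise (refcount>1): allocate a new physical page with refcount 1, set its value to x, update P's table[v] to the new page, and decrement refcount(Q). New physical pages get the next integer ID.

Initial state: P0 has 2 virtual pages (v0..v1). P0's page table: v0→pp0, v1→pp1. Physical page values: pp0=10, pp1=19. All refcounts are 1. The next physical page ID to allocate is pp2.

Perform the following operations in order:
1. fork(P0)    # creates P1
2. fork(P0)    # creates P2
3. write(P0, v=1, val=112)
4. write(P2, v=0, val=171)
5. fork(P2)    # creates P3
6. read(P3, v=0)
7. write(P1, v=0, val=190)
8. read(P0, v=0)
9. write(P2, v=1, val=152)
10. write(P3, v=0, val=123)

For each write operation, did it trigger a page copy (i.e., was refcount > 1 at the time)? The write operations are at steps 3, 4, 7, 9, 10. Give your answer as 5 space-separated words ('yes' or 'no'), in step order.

Op 1: fork(P0) -> P1. 2 ppages; refcounts: pp0:2 pp1:2
Op 2: fork(P0) -> P2. 2 ppages; refcounts: pp0:3 pp1:3
Op 3: write(P0, v1, 112). refcount(pp1)=3>1 -> COPY to pp2. 3 ppages; refcounts: pp0:3 pp1:2 pp2:1
Op 4: write(P2, v0, 171). refcount(pp0)=3>1 -> COPY to pp3. 4 ppages; refcounts: pp0:2 pp1:2 pp2:1 pp3:1
Op 5: fork(P2) -> P3. 4 ppages; refcounts: pp0:2 pp1:3 pp2:1 pp3:2
Op 6: read(P3, v0) -> 171. No state change.
Op 7: write(P1, v0, 190). refcount(pp0)=2>1 -> COPY to pp4. 5 ppages; refcounts: pp0:1 pp1:3 pp2:1 pp3:2 pp4:1
Op 8: read(P0, v0) -> 10. No state change.
Op 9: write(P2, v1, 152). refcount(pp1)=3>1 -> COPY to pp5. 6 ppages; refcounts: pp0:1 pp1:2 pp2:1 pp3:2 pp4:1 pp5:1
Op 10: write(P3, v0, 123). refcount(pp3)=2>1 -> COPY to pp6. 7 ppages; refcounts: pp0:1 pp1:2 pp2:1 pp3:1 pp4:1 pp5:1 pp6:1

yes yes yes yes yes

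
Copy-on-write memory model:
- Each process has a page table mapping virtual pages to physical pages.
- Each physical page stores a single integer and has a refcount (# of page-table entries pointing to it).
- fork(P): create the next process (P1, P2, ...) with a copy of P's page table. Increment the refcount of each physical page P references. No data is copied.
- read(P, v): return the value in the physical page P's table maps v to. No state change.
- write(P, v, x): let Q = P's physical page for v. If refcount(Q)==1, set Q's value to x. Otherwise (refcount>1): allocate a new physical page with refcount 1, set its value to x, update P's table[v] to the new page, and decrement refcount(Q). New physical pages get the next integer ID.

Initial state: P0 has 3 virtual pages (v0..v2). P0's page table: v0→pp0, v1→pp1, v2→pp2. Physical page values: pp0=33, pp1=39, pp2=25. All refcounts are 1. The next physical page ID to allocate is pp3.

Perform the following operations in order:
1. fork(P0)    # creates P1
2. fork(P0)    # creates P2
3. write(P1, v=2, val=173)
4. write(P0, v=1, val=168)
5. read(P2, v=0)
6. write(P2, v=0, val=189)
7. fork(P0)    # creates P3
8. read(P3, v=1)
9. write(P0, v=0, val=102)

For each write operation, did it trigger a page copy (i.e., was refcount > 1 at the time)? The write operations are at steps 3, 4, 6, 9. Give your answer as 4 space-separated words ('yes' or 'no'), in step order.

Op 1: fork(P0) -> P1. 3 ppages; refcounts: pp0:2 pp1:2 pp2:2
Op 2: fork(P0) -> P2. 3 ppages; refcounts: pp0:3 pp1:3 pp2:3
Op 3: write(P1, v2, 173). refcount(pp2)=3>1 -> COPY to pp3. 4 ppages; refcounts: pp0:3 pp1:3 pp2:2 pp3:1
Op 4: write(P0, v1, 168). refcount(pp1)=3>1 -> COPY to pp4. 5 ppages; refcounts: pp0:3 pp1:2 pp2:2 pp3:1 pp4:1
Op 5: read(P2, v0) -> 33. No state change.
Op 6: write(P2, v0, 189). refcount(pp0)=3>1 -> COPY to pp5. 6 ppages; refcounts: pp0:2 pp1:2 pp2:2 pp3:1 pp4:1 pp5:1
Op 7: fork(P0) -> P3. 6 ppages; refcounts: pp0:3 pp1:2 pp2:3 pp3:1 pp4:2 pp5:1
Op 8: read(P3, v1) -> 168. No state change.
Op 9: write(P0, v0, 102). refcount(pp0)=3>1 -> COPY to pp6. 7 ppages; refcounts: pp0:2 pp1:2 pp2:3 pp3:1 pp4:2 pp5:1 pp6:1

yes yes yes yes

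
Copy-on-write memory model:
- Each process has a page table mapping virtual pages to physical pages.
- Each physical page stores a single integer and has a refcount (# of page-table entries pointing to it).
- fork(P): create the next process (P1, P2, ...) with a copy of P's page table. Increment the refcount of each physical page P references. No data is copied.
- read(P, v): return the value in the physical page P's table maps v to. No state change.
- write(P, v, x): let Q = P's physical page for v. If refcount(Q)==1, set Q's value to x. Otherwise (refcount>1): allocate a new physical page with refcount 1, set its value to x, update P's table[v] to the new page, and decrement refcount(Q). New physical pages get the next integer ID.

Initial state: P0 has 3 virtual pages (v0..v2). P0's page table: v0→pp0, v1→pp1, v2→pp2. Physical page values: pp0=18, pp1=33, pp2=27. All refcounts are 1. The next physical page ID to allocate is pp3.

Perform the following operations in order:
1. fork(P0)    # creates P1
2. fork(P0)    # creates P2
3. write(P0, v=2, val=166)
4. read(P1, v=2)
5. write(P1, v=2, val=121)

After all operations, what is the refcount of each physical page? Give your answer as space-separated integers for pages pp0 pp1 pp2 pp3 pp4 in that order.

Answer: 3 3 1 1 1

Derivation:
Op 1: fork(P0) -> P1. 3 ppages; refcounts: pp0:2 pp1:2 pp2:2
Op 2: fork(P0) -> P2. 3 ppages; refcounts: pp0:3 pp1:3 pp2:3
Op 3: write(P0, v2, 166). refcount(pp2)=3>1 -> COPY to pp3. 4 ppages; refcounts: pp0:3 pp1:3 pp2:2 pp3:1
Op 4: read(P1, v2) -> 27. No state change.
Op 5: write(P1, v2, 121). refcount(pp2)=2>1 -> COPY to pp4. 5 ppages; refcounts: pp0:3 pp1:3 pp2:1 pp3:1 pp4:1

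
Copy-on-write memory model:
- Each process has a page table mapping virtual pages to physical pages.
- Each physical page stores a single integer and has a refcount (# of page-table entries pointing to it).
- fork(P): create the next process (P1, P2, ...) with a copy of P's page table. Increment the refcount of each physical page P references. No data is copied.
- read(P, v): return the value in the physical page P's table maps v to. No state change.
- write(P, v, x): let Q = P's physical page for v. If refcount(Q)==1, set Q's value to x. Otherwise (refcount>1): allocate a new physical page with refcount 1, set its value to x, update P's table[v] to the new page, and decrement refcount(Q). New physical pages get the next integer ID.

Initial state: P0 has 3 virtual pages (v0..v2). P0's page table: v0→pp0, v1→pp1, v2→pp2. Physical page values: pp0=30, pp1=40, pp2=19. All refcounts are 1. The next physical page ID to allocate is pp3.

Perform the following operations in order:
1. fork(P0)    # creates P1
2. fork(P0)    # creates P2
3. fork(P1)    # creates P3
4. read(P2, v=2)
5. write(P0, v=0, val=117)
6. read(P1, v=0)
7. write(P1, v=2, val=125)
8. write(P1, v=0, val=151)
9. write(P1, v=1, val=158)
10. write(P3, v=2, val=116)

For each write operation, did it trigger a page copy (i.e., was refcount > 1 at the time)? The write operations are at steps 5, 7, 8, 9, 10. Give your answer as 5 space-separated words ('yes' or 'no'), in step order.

Op 1: fork(P0) -> P1. 3 ppages; refcounts: pp0:2 pp1:2 pp2:2
Op 2: fork(P0) -> P2. 3 ppages; refcounts: pp0:3 pp1:3 pp2:3
Op 3: fork(P1) -> P3. 3 ppages; refcounts: pp0:4 pp1:4 pp2:4
Op 4: read(P2, v2) -> 19. No state change.
Op 5: write(P0, v0, 117). refcount(pp0)=4>1 -> COPY to pp3. 4 ppages; refcounts: pp0:3 pp1:4 pp2:4 pp3:1
Op 6: read(P1, v0) -> 30. No state change.
Op 7: write(P1, v2, 125). refcount(pp2)=4>1 -> COPY to pp4. 5 ppages; refcounts: pp0:3 pp1:4 pp2:3 pp3:1 pp4:1
Op 8: write(P1, v0, 151). refcount(pp0)=3>1 -> COPY to pp5. 6 ppages; refcounts: pp0:2 pp1:4 pp2:3 pp3:1 pp4:1 pp5:1
Op 9: write(P1, v1, 158). refcount(pp1)=4>1 -> COPY to pp6. 7 ppages; refcounts: pp0:2 pp1:3 pp2:3 pp3:1 pp4:1 pp5:1 pp6:1
Op 10: write(P3, v2, 116). refcount(pp2)=3>1 -> COPY to pp7. 8 ppages; refcounts: pp0:2 pp1:3 pp2:2 pp3:1 pp4:1 pp5:1 pp6:1 pp7:1

yes yes yes yes yes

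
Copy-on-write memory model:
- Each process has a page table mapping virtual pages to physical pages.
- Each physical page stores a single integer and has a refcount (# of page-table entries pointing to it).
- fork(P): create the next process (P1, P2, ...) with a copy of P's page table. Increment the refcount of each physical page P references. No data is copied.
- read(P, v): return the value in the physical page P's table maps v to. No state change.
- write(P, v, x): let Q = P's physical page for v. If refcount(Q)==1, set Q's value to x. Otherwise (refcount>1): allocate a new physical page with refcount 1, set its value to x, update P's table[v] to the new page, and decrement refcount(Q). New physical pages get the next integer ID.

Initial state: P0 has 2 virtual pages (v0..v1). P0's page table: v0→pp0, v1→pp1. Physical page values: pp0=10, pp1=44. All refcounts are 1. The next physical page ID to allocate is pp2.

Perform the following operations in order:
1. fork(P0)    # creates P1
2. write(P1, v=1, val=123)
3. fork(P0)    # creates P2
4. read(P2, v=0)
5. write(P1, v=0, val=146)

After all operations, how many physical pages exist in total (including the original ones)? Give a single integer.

Answer: 4

Derivation:
Op 1: fork(P0) -> P1. 2 ppages; refcounts: pp0:2 pp1:2
Op 2: write(P1, v1, 123). refcount(pp1)=2>1 -> COPY to pp2. 3 ppages; refcounts: pp0:2 pp1:1 pp2:1
Op 3: fork(P0) -> P2. 3 ppages; refcounts: pp0:3 pp1:2 pp2:1
Op 4: read(P2, v0) -> 10. No state change.
Op 5: write(P1, v0, 146). refcount(pp0)=3>1 -> COPY to pp3. 4 ppages; refcounts: pp0:2 pp1:2 pp2:1 pp3:1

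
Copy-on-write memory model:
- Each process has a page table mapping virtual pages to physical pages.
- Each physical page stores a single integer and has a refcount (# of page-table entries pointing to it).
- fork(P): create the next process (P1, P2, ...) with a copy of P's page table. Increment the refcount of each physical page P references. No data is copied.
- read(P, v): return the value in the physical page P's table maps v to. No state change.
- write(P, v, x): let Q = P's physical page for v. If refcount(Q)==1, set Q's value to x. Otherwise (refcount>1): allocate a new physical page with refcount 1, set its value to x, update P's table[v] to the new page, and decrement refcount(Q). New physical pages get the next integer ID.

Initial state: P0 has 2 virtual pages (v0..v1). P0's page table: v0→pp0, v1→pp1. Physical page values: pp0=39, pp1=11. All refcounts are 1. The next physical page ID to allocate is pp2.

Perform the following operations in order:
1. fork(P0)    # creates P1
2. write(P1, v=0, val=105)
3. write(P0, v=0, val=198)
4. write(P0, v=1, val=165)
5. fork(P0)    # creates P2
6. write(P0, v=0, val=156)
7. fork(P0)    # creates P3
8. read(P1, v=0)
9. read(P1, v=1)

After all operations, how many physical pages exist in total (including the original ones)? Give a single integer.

Answer: 5

Derivation:
Op 1: fork(P0) -> P1. 2 ppages; refcounts: pp0:2 pp1:2
Op 2: write(P1, v0, 105). refcount(pp0)=2>1 -> COPY to pp2. 3 ppages; refcounts: pp0:1 pp1:2 pp2:1
Op 3: write(P0, v0, 198). refcount(pp0)=1 -> write in place. 3 ppages; refcounts: pp0:1 pp1:2 pp2:1
Op 4: write(P0, v1, 165). refcount(pp1)=2>1 -> COPY to pp3. 4 ppages; refcounts: pp0:1 pp1:1 pp2:1 pp3:1
Op 5: fork(P0) -> P2. 4 ppages; refcounts: pp0:2 pp1:1 pp2:1 pp3:2
Op 6: write(P0, v0, 156). refcount(pp0)=2>1 -> COPY to pp4. 5 ppages; refcounts: pp0:1 pp1:1 pp2:1 pp3:2 pp4:1
Op 7: fork(P0) -> P3. 5 ppages; refcounts: pp0:1 pp1:1 pp2:1 pp3:3 pp4:2
Op 8: read(P1, v0) -> 105. No state change.
Op 9: read(P1, v1) -> 11. No state change.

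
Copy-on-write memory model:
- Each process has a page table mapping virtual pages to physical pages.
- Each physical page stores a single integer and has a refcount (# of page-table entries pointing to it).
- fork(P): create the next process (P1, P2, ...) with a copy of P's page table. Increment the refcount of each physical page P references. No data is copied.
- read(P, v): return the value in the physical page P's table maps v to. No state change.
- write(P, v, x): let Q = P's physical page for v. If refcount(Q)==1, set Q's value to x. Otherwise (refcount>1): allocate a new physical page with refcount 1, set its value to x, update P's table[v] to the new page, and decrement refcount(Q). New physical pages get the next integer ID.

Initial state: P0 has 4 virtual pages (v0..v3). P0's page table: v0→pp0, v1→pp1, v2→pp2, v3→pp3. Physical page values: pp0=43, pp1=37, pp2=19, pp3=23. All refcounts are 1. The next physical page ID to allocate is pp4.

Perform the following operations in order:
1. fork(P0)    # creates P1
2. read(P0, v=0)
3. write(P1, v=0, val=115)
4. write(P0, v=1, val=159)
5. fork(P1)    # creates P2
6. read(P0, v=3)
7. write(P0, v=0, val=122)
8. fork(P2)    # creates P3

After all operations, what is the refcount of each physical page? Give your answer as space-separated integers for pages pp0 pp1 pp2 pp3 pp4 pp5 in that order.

Op 1: fork(P0) -> P1. 4 ppages; refcounts: pp0:2 pp1:2 pp2:2 pp3:2
Op 2: read(P0, v0) -> 43. No state change.
Op 3: write(P1, v0, 115). refcount(pp0)=2>1 -> COPY to pp4. 5 ppages; refcounts: pp0:1 pp1:2 pp2:2 pp3:2 pp4:1
Op 4: write(P0, v1, 159). refcount(pp1)=2>1 -> COPY to pp5. 6 ppages; refcounts: pp0:1 pp1:1 pp2:2 pp3:2 pp4:1 pp5:1
Op 5: fork(P1) -> P2. 6 ppages; refcounts: pp0:1 pp1:2 pp2:3 pp3:3 pp4:2 pp5:1
Op 6: read(P0, v3) -> 23. No state change.
Op 7: write(P0, v0, 122). refcount(pp0)=1 -> write in place. 6 ppages; refcounts: pp0:1 pp1:2 pp2:3 pp3:3 pp4:2 pp5:1
Op 8: fork(P2) -> P3. 6 ppages; refcounts: pp0:1 pp1:3 pp2:4 pp3:4 pp4:3 pp5:1

Answer: 1 3 4 4 3 1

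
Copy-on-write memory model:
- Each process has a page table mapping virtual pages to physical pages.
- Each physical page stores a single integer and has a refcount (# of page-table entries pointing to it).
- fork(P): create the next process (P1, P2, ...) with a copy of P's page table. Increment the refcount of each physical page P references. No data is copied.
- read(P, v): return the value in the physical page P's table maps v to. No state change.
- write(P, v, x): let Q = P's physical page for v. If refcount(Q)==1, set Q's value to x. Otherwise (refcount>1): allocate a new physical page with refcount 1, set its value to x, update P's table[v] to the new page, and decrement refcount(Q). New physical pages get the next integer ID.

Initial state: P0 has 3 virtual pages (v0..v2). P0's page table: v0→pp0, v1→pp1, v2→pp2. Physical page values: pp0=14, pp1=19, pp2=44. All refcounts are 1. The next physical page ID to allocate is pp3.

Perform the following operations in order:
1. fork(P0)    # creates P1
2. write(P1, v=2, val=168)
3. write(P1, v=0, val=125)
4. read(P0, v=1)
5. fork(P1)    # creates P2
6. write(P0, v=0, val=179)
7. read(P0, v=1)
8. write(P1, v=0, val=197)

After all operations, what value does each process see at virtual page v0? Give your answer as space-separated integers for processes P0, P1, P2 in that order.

Answer: 179 197 125

Derivation:
Op 1: fork(P0) -> P1. 3 ppages; refcounts: pp0:2 pp1:2 pp2:2
Op 2: write(P1, v2, 168). refcount(pp2)=2>1 -> COPY to pp3. 4 ppages; refcounts: pp0:2 pp1:2 pp2:1 pp3:1
Op 3: write(P1, v0, 125). refcount(pp0)=2>1 -> COPY to pp4. 5 ppages; refcounts: pp0:1 pp1:2 pp2:1 pp3:1 pp4:1
Op 4: read(P0, v1) -> 19. No state change.
Op 5: fork(P1) -> P2. 5 ppages; refcounts: pp0:1 pp1:3 pp2:1 pp3:2 pp4:2
Op 6: write(P0, v0, 179). refcount(pp0)=1 -> write in place. 5 ppages; refcounts: pp0:1 pp1:3 pp2:1 pp3:2 pp4:2
Op 7: read(P0, v1) -> 19. No state change.
Op 8: write(P1, v0, 197). refcount(pp4)=2>1 -> COPY to pp5. 6 ppages; refcounts: pp0:1 pp1:3 pp2:1 pp3:2 pp4:1 pp5:1
P0: v0 -> pp0 = 179
P1: v0 -> pp5 = 197
P2: v0 -> pp4 = 125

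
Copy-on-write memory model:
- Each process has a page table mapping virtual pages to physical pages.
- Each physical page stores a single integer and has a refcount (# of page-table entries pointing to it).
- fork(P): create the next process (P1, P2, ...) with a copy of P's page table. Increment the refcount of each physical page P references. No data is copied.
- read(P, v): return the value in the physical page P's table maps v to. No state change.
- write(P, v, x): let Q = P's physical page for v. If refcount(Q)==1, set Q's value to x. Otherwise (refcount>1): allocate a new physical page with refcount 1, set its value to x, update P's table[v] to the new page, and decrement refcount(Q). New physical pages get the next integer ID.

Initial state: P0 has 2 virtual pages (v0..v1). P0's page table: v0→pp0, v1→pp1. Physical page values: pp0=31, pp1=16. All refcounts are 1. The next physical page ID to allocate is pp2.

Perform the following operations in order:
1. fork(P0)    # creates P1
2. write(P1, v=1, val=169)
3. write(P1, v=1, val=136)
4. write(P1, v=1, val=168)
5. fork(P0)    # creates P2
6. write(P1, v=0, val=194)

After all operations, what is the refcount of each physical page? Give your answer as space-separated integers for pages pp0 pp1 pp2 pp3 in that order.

Op 1: fork(P0) -> P1. 2 ppages; refcounts: pp0:2 pp1:2
Op 2: write(P1, v1, 169). refcount(pp1)=2>1 -> COPY to pp2. 3 ppages; refcounts: pp0:2 pp1:1 pp2:1
Op 3: write(P1, v1, 136). refcount(pp2)=1 -> write in place. 3 ppages; refcounts: pp0:2 pp1:1 pp2:1
Op 4: write(P1, v1, 168). refcount(pp2)=1 -> write in place. 3 ppages; refcounts: pp0:2 pp1:1 pp2:1
Op 5: fork(P0) -> P2. 3 ppages; refcounts: pp0:3 pp1:2 pp2:1
Op 6: write(P1, v0, 194). refcount(pp0)=3>1 -> COPY to pp3. 4 ppages; refcounts: pp0:2 pp1:2 pp2:1 pp3:1

Answer: 2 2 1 1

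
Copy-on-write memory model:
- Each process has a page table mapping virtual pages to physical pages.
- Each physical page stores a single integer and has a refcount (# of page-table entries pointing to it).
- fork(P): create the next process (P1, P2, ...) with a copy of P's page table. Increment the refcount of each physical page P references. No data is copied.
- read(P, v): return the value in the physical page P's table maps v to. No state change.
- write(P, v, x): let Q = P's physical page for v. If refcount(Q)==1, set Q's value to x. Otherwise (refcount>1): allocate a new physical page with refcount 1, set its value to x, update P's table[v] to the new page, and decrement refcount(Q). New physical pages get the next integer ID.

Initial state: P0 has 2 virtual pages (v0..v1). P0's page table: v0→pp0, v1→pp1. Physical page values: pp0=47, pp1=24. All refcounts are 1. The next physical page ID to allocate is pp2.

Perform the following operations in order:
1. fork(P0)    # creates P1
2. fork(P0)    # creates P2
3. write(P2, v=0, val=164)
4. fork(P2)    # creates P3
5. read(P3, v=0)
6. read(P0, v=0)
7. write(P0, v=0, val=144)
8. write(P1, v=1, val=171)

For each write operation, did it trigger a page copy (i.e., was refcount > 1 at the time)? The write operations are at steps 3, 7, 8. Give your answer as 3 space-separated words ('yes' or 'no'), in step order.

Op 1: fork(P0) -> P1. 2 ppages; refcounts: pp0:2 pp1:2
Op 2: fork(P0) -> P2. 2 ppages; refcounts: pp0:3 pp1:3
Op 3: write(P2, v0, 164). refcount(pp0)=3>1 -> COPY to pp2. 3 ppages; refcounts: pp0:2 pp1:3 pp2:1
Op 4: fork(P2) -> P3. 3 ppages; refcounts: pp0:2 pp1:4 pp2:2
Op 5: read(P3, v0) -> 164. No state change.
Op 6: read(P0, v0) -> 47. No state change.
Op 7: write(P0, v0, 144). refcount(pp0)=2>1 -> COPY to pp3. 4 ppages; refcounts: pp0:1 pp1:4 pp2:2 pp3:1
Op 8: write(P1, v1, 171). refcount(pp1)=4>1 -> COPY to pp4. 5 ppages; refcounts: pp0:1 pp1:3 pp2:2 pp3:1 pp4:1

yes yes yes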